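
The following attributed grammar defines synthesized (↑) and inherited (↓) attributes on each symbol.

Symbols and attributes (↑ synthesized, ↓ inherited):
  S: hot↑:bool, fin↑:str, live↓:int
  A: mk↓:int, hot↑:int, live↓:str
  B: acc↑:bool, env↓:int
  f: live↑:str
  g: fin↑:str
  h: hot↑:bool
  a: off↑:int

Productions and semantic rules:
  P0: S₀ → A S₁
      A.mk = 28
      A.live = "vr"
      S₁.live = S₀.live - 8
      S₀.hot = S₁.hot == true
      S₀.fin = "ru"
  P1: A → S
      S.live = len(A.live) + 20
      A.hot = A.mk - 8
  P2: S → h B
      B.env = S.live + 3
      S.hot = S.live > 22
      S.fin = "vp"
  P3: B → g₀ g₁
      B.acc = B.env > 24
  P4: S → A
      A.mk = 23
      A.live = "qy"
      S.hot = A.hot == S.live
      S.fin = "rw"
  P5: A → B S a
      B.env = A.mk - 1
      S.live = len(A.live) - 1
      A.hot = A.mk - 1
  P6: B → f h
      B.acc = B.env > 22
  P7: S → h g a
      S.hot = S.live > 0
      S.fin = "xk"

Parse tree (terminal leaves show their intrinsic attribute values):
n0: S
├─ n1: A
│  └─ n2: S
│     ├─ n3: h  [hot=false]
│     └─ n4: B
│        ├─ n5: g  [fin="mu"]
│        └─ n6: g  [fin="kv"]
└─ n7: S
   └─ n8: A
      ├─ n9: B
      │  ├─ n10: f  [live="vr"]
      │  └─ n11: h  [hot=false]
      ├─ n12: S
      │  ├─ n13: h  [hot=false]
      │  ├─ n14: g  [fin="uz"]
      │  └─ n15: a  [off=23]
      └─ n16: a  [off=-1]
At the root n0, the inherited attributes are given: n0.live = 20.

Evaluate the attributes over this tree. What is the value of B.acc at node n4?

true

1. n0.live = 20  [given at root]
2. n1.mk = 28  [28]
3. n1.live = "vr"  ["vr"]
4. n2.live = 22  [len(A.live) + 20]
5. n3.hot = false  [terminal]
6. n4.env = 25  [S.live + 3]
7. n5.fin = "mu"  [terminal]
8. n6.fin = "kv"  [terminal]
9. n4.acc = true  [B.env > 24]
10. n2.hot = false  [S.live > 22]
11. n2.fin = "vp"  ["vp"]
12. n1.hot = 20  [A.mk - 8]
13. n7.live = 12  [S₀.live - 8]
14. n8.mk = 23  [23]
15. n8.live = "qy"  ["qy"]
16. n9.env = 22  [A.mk - 1]
17. n10.live = "vr"  [terminal]
18. n11.hot = false  [terminal]
19. n9.acc = false  [B.env > 22]
20. n12.live = 1  [len(A.live) - 1]
21. n13.hot = false  [terminal]
22. n14.fin = "uz"  [terminal]
23. n15.off = 23  [terminal]
24. n12.hot = true  [S.live > 0]
25. n12.fin = "xk"  ["xk"]
26. n16.off = -1  [terminal]
27. n8.hot = 22  [A.mk - 1]
28. n7.hot = false  [A.hot == S.live]
29. n7.fin = "rw"  ["rw"]
30. n0.hot = false  [S₁.hot == true]
31. n0.fin = "ru"  ["ru"]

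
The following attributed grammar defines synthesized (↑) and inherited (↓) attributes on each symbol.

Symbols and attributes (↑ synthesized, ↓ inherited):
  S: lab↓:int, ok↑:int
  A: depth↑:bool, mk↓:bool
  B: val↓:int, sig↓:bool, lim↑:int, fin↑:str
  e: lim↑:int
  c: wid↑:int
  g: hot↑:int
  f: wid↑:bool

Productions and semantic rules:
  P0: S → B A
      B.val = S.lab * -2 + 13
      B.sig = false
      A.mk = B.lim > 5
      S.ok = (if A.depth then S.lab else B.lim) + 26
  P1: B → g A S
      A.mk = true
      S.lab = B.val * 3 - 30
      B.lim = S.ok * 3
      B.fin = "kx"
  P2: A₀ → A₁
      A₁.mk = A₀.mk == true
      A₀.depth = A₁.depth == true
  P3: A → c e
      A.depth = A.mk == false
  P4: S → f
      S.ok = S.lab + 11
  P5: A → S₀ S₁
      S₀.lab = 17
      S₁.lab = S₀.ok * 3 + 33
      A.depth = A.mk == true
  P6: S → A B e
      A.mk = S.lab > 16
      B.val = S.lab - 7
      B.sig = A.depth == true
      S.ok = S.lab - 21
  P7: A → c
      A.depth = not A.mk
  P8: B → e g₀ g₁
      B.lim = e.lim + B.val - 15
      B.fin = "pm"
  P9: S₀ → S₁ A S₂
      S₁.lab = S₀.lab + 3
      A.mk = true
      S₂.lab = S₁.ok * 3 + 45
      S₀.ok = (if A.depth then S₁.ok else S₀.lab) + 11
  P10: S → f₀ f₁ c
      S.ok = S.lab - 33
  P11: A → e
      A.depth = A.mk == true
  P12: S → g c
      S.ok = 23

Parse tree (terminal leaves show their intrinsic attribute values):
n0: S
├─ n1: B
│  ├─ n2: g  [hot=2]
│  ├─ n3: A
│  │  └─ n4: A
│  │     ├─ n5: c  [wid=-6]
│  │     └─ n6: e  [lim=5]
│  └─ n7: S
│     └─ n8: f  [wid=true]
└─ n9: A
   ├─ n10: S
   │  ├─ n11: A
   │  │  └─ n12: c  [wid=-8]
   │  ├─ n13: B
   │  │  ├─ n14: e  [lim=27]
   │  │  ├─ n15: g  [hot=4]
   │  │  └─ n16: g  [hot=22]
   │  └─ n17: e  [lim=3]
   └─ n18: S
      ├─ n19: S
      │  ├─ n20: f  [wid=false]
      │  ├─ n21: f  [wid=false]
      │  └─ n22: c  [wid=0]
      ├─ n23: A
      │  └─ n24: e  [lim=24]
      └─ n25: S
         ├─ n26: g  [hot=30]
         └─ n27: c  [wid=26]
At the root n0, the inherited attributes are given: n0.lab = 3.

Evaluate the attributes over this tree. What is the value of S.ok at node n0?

29

1. n0.lab = 3  [given at root]
2. n1.val = 7  [S.lab * -2 + 13]
3. n1.sig = false  [false]
4. n2.hot = 2  [terminal]
5. n3.mk = true  [true]
6. n4.mk = true  [A₀.mk == true]
7. n5.wid = -6  [terminal]
8. n6.lim = 5  [terminal]
9. n4.depth = false  [A.mk == false]
10. n3.depth = false  [A₁.depth == true]
11. n7.lab = -9  [B.val * 3 - 30]
12. n8.wid = true  [terminal]
13. n7.ok = 2  [S.lab + 11]
14. n1.lim = 6  [S.ok * 3]
15. n1.fin = "kx"  ["kx"]
16. n9.mk = true  [B.lim > 5]
17. n10.lab = 17  [17]
18. n11.mk = true  [S.lab > 16]
19. n12.wid = -8  [terminal]
20. n11.depth = false  [not A.mk]
21. n13.val = 10  [S.lab - 7]
22. n13.sig = false  [A.depth == true]
23. n14.lim = 27  [terminal]
24. n15.hot = 4  [terminal]
25. n16.hot = 22  [terminal]
26. n13.lim = 22  [e.lim + B.val - 15]
27. n13.fin = "pm"  ["pm"]
28. n17.lim = 3  [terminal]
29. n10.ok = -4  [S.lab - 21]
30. n18.lab = 21  [S₀.ok * 3 + 33]
31. n19.lab = 24  [S₀.lab + 3]
32. n20.wid = false  [terminal]
33. n21.wid = false  [terminal]
34. n22.wid = 0  [terminal]
35. n19.ok = -9  [S.lab - 33]
36. n23.mk = true  [true]
37. n24.lim = 24  [terminal]
38. n23.depth = true  [A.mk == true]
39. n25.lab = 18  [S₁.ok * 3 + 45]
40. n26.hot = 30  [terminal]
41. n27.wid = 26  [terminal]
42. n25.ok = 23  [23]
43. n18.ok = 2  [(if A.depth then S₁.ok else S₀.lab) + 11]
44. n9.depth = true  [A.mk == true]
45. n0.ok = 29  [(if A.depth then S.lab else B.lim) + 26]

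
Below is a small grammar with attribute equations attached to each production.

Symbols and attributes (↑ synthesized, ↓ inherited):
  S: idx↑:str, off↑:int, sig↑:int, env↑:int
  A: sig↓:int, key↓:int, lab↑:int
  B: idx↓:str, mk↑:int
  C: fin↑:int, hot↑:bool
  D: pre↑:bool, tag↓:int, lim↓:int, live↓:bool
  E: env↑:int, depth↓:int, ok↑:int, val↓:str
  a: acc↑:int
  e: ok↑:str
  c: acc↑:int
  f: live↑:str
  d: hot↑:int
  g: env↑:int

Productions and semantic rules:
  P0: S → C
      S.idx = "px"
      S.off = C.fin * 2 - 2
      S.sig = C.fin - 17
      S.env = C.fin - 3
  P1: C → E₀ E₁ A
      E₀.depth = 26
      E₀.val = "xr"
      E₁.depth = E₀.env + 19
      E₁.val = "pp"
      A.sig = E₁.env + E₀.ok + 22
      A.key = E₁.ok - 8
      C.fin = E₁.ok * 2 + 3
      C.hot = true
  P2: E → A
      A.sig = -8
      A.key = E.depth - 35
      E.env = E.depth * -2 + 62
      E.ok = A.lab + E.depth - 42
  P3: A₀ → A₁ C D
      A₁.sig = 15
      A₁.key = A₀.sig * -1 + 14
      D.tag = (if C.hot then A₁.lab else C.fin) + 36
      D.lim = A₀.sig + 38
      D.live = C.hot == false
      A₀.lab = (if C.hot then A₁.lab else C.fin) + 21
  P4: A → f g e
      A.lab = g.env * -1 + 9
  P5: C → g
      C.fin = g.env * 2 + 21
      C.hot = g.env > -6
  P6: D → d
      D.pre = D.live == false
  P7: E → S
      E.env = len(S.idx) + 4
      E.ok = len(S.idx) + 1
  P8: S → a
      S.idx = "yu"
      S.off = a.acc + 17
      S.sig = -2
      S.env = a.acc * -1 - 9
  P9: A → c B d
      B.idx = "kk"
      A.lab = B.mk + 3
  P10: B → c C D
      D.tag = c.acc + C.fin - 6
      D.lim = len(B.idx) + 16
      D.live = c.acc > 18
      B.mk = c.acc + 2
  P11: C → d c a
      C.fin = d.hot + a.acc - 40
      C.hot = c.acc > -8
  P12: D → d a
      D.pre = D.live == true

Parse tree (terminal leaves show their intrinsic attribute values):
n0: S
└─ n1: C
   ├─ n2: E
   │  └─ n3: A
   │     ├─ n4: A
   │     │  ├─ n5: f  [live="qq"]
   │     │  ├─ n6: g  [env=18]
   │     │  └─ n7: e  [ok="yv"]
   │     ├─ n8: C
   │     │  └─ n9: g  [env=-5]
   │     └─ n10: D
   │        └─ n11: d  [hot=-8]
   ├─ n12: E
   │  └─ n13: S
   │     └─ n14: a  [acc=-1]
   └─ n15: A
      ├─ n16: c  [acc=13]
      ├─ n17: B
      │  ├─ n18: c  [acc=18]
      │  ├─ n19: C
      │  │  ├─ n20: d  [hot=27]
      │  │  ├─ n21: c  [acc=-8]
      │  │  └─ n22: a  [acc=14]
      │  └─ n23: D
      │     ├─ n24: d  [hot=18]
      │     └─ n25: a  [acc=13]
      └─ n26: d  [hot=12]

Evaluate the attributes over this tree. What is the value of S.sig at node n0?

1. n2.depth = 26  [26]
2. n2.val = "xr"  ["xr"]
3. n3.sig = -8  [-8]
4. n3.key = -9  [E.depth - 35]
5. n4.sig = 15  [15]
6. n4.key = 22  [A₀.sig * -1 + 14]
7. n5.live = "qq"  [terminal]
8. n6.env = 18  [terminal]
9. n7.ok = "yv"  [terminal]
10. n4.lab = -9  [g.env * -1 + 9]
11. n9.env = -5  [terminal]
12. n8.fin = 11  [g.env * 2 + 21]
13. n8.hot = true  [g.env > -6]
14. n10.tag = 27  [(if C.hot then A₁.lab else C.fin) + 36]
15. n10.lim = 30  [A₀.sig + 38]
16. n10.live = false  [C.hot == false]
17. n11.hot = -8  [terminal]
18. n10.pre = true  [D.live == false]
19. n3.lab = 12  [(if C.hot then A₁.lab else C.fin) + 21]
20. n2.env = 10  [E.depth * -2 + 62]
21. n2.ok = -4  [A.lab + E.depth - 42]
22. n12.depth = 29  [E₀.env + 19]
23. n12.val = "pp"  ["pp"]
24. n14.acc = -1  [terminal]
25. n13.idx = "yu"  ["yu"]
26. n13.off = 16  [a.acc + 17]
27. n13.sig = -2  [-2]
28. n13.env = -8  [a.acc * -1 - 9]
29. n12.env = 6  [len(S.idx) + 4]
30. n12.ok = 3  [len(S.idx) + 1]
31. n15.sig = 24  [E₁.env + E₀.ok + 22]
32. n15.key = -5  [E₁.ok - 8]
33. n16.acc = 13  [terminal]
34. n17.idx = "kk"  ["kk"]
35. n18.acc = 18  [terminal]
36. n20.hot = 27  [terminal]
37. n21.acc = -8  [terminal]
38. n22.acc = 14  [terminal]
39. n19.fin = 1  [d.hot + a.acc - 40]
40. n19.hot = false  [c.acc > -8]
41. n23.tag = 13  [c.acc + C.fin - 6]
42. n23.lim = 18  [len(B.idx) + 16]
43. n23.live = false  [c.acc > 18]
44. n24.hot = 18  [terminal]
45. n25.acc = 13  [terminal]
46. n23.pre = false  [D.live == true]
47. n17.mk = 20  [c.acc + 2]
48. n26.hot = 12  [terminal]
49. n15.lab = 23  [B.mk + 3]
50. n1.fin = 9  [E₁.ok * 2 + 3]
51. n1.hot = true  [true]
52. n0.idx = "px"  ["px"]
53. n0.off = 16  [C.fin * 2 - 2]
54. n0.sig = -8  [C.fin - 17]
55. n0.env = 6  [C.fin - 3]

-8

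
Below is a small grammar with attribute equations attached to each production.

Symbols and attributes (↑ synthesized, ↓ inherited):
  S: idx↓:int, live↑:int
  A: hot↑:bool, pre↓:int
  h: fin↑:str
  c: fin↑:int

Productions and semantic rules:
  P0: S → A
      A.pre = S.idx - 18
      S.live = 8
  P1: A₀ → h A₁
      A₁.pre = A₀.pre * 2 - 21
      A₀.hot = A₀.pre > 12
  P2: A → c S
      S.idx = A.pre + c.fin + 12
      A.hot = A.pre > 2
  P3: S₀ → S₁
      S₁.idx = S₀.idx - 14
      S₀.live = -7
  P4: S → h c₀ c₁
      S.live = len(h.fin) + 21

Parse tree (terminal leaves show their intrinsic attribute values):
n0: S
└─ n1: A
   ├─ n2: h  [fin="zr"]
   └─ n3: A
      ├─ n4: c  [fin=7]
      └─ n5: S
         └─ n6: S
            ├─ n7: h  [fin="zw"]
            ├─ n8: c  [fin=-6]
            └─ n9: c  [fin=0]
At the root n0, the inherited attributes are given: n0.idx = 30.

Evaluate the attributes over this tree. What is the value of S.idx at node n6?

1. n0.idx = 30  [given at root]
2. n1.pre = 12  [S.idx - 18]
3. n2.fin = "zr"  [terminal]
4. n3.pre = 3  [A₀.pre * 2 - 21]
5. n4.fin = 7  [terminal]
6. n5.idx = 22  [A.pre + c.fin + 12]
7. n6.idx = 8  [S₀.idx - 14]
8. n7.fin = "zw"  [terminal]
9. n8.fin = -6  [terminal]
10. n9.fin = 0  [terminal]
11. n6.live = 23  [len(h.fin) + 21]
12. n5.live = -7  [-7]
13. n3.hot = true  [A.pre > 2]
14. n1.hot = false  [A₀.pre > 12]
15. n0.live = 8  [8]

8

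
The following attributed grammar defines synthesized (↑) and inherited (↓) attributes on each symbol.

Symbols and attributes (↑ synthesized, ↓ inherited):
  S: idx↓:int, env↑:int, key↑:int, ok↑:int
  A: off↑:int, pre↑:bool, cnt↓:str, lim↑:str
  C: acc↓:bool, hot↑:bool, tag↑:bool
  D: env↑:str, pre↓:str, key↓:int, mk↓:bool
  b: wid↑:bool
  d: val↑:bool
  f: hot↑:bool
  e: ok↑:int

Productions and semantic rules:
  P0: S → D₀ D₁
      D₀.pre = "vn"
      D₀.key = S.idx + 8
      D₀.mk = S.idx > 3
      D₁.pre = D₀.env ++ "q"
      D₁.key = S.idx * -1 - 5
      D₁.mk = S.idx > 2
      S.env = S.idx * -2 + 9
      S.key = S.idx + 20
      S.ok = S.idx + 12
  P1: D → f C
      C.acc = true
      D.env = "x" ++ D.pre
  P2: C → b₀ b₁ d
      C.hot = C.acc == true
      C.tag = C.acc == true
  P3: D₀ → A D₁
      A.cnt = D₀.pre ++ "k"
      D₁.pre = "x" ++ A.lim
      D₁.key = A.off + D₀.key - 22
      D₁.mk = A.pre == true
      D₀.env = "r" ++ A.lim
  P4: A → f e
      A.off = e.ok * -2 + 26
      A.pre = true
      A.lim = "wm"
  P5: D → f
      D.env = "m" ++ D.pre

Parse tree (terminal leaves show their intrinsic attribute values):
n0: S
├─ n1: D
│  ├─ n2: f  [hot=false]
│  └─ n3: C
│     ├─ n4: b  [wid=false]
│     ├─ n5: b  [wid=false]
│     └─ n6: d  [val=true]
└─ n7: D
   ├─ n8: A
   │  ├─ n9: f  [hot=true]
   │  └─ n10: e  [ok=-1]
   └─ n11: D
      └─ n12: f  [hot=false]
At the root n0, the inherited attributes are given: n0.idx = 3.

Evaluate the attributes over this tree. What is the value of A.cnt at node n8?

1. n0.idx = 3  [given at root]
2. n1.pre = "vn"  ["vn"]
3. n1.key = 11  [S.idx + 8]
4. n1.mk = false  [S.idx > 3]
5. n2.hot = false  [terminal]
6. n3.acc = true  [true]
7. n4.wid = false  [terminal]
8. n5.wid = false  [terminal]
9. n6.val = true  [terminal]
10. n3.hot = true  [C.acc == true]
11. n3.tag = true  [C.acc == true]
12. n1.env = "xvn"  ["x" ++ D.pre]
13. n7.pre = "xvnq"  [D₀.env ++ "q"]
14. n7.key = -8  [S.idx * -1 - 5]
15. n7.mk = true  [S.idx > 2]
16. n8.cnt = "xvnqk"  [D₀.pre ++ "k"]
17. n9.hot = true  [terminal]
18. n10.ok = -1  [terminal]
19. n8.off = 28  [e.ok * -2 + 26]
20. n8.pre = true  [true]
21. n8.lim = "wm"  ["wm"]
22. n11.pre = "xwm"  ["x" ++ A.lim]
23. n11.key = -2  [A.off + D₀.key - 22]
24. n11.mk = true  [A.pre == true]
25. n12.hot = false  [terminal]
26. n11.env = "mxwm"  ["m" ++ D.pre]
27. n7.env = "rwm"  ["r" ++ A.lim]
28. n0.env = 3  [S.idx * -2 + 9]
29. n0.key = 23  [S.idx + 20]
30. n0.ok = 15  [S.idx + 12]

"xvnqk"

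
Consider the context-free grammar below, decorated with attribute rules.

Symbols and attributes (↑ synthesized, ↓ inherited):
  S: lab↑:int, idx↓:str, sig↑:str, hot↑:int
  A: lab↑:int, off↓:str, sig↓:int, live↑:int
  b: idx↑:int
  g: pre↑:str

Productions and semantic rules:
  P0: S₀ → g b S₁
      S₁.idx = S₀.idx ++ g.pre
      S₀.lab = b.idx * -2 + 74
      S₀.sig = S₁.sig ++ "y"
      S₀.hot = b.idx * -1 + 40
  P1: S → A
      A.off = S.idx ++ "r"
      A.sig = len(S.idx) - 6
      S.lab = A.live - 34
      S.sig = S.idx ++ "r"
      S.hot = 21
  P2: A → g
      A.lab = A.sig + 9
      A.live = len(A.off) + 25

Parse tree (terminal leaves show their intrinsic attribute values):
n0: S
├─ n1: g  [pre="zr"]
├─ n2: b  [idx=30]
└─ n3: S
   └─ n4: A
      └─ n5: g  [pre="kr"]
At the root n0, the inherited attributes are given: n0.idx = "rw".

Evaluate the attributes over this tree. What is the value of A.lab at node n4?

7

1. n0.idx = "rw"  [given at root]
2. n1.pre = "zr"  [terminal]
3. n2.idx = 30  [terminal]
4. n3.idx = "rwzr"  [S₀.idx ++ g.pre]
5. n4.off = "rwzrr"  [S.idx ++ "r"]
6. n4.sig = -2  [len(S.idx) - 6]
7. n5.pre = "kr"  [terminal]
8. n4.lab = 7  [A.sig + 9]
9. n4.live = 30  [len(A.off) + 25]
10. n3.lab = -4  [A.live - 34]
11. n3.sig = "rwzrr"  [S.idx ++ "r"]
12. n3.hot = 21  [21]
13. n0.lab = 14  [b.idx * -2 + 74]
14. n0.sig = "rwzrry"  [S₁.sig ++ "y"]
15. n0.hot = 10  [b.idx * -1 + 40]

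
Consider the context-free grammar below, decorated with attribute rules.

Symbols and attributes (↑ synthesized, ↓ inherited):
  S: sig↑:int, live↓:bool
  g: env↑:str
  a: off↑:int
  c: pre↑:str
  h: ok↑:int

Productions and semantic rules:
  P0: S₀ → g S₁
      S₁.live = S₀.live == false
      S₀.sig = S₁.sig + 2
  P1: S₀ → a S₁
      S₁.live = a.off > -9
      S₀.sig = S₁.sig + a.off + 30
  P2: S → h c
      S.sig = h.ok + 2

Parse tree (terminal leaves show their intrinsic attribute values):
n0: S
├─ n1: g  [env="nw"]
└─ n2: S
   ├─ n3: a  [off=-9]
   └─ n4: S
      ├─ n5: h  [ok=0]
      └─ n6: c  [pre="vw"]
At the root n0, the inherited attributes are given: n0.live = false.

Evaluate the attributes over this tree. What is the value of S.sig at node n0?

25

1. n0.live = false  [given at root]
2. n1.env = "nw"  [terminal]
3. n2.live = true  [S₀.live == false]
4. n3.off = -9  [terminal]
5. n4.live = false  [a.off > -9]
6. n5.ok = 0  [terminal]
7. n6.pre = "vw"  [terminal]
8. n4.sig = 2  [h.ok + 2]
9. n2.sig = 23  [S₁.sig + a.off + 30]
10. n0.sig = 25  [S₁.sig + 2]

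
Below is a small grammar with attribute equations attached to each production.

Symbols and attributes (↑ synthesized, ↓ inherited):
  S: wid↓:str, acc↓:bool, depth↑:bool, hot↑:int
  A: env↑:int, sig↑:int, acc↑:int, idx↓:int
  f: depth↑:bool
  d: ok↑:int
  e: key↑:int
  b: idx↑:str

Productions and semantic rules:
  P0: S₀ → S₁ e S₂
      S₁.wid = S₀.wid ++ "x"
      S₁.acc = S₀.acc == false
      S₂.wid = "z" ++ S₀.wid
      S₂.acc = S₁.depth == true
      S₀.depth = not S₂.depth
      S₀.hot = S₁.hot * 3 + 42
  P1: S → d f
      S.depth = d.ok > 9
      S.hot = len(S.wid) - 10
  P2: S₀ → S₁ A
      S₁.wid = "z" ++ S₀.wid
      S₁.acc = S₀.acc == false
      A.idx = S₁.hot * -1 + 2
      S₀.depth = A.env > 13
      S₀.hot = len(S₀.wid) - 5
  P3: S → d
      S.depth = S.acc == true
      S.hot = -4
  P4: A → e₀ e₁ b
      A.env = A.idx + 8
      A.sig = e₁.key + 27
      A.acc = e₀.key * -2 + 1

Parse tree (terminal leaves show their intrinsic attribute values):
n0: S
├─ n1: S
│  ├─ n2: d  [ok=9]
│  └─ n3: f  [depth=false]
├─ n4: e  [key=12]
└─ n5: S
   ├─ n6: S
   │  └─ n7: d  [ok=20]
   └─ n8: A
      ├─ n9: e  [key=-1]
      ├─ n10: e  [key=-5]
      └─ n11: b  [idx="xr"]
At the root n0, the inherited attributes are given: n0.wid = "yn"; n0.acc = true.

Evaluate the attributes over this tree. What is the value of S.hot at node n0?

21

1. n0.wid = "yn"  [given at root]
2. n0.acc = true  [given at root]
3. n1.wid = "ynx"  [S₀.wid ++ "x"]
4. n1.acc = false  [S₀.acc == false]
5. n2.ok = 9  [terminal]
6. n3.depth = false  [terminal]
7. n1.depth = false  [d.ok > 9]
8. n1.hot = -7  [len(S.wid) - 10]
9. n4.key = 12  [terminal]
10. n5.wid = "zyn"  ["z" ++ S₀.wid]
11. n5.acc = false  [S₁.depth == true]
12. n6.wid = "zzyn"  ["z" ++ S₀.wid]
13. n6.acc = true  [S₀.acc == false]
14. n7.ok = 20  [terminal]
15. n6.depth = true  [S.acc == true]
16. n6.hot = -4  [-4]
17. n8.idx = 6  [S₁.hot * -1 + 2]
18. n9.key = -1  [terminal]
19. n10.key = -5  [terminal]
20. n11.idx = "xr"  [terminal]
21. n8.env = 14  [A.idx + 8]
22. n8.sig = 22  [e₁.key + 27]
23. n8.acc = 3  [e₀.key * -2 + 1]
24. n5.depth = true  [A.env > 13]
25. n5.hot = -2  [len(S₀.wid) - 5]
26. n0.depth = false  [not S₂.depth]
27. n0.hot = 21  [S₁.hot * 3 + 42]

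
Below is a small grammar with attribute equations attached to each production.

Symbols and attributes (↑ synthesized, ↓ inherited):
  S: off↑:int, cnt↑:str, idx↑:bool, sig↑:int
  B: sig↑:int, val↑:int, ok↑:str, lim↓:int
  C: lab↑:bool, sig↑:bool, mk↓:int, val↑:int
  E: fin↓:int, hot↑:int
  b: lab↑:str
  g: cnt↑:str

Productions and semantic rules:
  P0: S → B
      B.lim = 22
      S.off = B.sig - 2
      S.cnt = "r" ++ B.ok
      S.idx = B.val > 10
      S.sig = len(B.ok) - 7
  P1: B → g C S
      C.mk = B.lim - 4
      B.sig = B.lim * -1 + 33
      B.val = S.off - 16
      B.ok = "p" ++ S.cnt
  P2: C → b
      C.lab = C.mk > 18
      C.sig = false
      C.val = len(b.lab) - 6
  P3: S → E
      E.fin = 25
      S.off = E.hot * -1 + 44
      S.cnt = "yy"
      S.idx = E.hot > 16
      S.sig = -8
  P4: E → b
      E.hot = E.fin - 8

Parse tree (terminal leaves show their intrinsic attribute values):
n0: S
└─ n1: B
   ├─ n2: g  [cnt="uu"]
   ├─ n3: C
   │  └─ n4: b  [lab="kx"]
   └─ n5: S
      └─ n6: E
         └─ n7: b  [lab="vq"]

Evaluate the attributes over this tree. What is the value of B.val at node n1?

1. n1.lim = 22  [22]
2. n2.cnt = "uu"  [terminal]
3. n3.mk = 18  [B.lim - 4]
4. n4.lab = "kx"  [terminal]
5. n3.lab = false  [C.mk > 18]
6. n3.sig = false  [false]
7. n3.val = -4  [len(b.lab) - 6]
8. n6.fin = 25  [25]
9. n7.lab = "vq"  [terminal]
10. n6.hot = 17  [E.fin - 8]
11. n5.off = 27  [E.hot * -1 + 44]
12. n5.cnt = "yy"  ["yy"]
13. n5.idx = true  [E.hot > 16]
14. n5.sig = -8  [-8]
15. n1.sig = 11  [B.lim * -1 + 33]
16. n1.val = 11  [S.off - 16]
17. n1.ok = "pyy"  ["p" ++ S.cnt]
18. n0.off = 9  [B.sig - 2]
19. n0.cnt = "rpyy"  ["r" ++ B.ok]
20. n0.idx = true  [B.val > 10]
21. n0.sig = -4  [len(B.ok) - 7]

11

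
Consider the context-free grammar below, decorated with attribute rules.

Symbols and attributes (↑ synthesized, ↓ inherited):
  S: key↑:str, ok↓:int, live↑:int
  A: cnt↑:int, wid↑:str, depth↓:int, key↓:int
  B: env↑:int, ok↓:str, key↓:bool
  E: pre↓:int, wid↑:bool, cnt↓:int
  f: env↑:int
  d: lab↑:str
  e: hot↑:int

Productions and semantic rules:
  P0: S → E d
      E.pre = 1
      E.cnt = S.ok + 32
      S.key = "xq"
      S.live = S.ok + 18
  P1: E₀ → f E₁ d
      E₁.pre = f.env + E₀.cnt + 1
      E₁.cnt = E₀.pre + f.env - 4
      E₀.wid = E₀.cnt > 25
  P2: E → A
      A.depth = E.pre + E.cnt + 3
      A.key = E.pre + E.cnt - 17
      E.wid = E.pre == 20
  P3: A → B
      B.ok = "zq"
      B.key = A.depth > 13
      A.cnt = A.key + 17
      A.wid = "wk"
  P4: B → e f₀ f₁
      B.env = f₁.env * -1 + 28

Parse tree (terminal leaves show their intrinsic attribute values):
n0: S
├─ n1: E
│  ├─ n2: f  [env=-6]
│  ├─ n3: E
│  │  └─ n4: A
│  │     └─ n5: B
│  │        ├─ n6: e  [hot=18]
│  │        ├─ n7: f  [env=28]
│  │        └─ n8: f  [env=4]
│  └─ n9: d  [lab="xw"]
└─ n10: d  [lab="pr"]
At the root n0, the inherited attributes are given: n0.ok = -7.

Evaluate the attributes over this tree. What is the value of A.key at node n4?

1. n0.ok = -7  [given at root]
2. n1.pre = 1  [1]
3. n1.cnt = 25  [S.ok + 32]
4. n2.env = -6  [terminal]
5. n3.pre = 20  [f.env + E₀.cnt + 1]
6. n3.cnt = -9  [E₀.pre + f.env - 4]
7. n4.depth = 14  [E.pre + E.cnt + 3]
8. n4.key = -6  [E.pre + E.cnt - 17]
9. n5.ok = "zq"  ["zq"]
10. n5.key = true  [A.depth > 13]
11. n6.hot = 18  [terminal]
12. n7.env = 28  [terminal]
13. n8.env = 4  [terminal]
14. n5.env = 24  [f₁.env * -1 + 28]
15. n4.cnt = 11  [A.key + 17]
16. n4.wid = "wk"  ["wk"]
17. n3.wid = true  [E.pre == 20]
18. n9.lab = "xw"  [terminal]
19. n1.wid = false  [E₀.cnt > 25]
20. n10.lab = "pr"  [terminal]
21. n0.key = "xq"  ["xq"]
22. n0.live = 11  [S.ok + 18]

-6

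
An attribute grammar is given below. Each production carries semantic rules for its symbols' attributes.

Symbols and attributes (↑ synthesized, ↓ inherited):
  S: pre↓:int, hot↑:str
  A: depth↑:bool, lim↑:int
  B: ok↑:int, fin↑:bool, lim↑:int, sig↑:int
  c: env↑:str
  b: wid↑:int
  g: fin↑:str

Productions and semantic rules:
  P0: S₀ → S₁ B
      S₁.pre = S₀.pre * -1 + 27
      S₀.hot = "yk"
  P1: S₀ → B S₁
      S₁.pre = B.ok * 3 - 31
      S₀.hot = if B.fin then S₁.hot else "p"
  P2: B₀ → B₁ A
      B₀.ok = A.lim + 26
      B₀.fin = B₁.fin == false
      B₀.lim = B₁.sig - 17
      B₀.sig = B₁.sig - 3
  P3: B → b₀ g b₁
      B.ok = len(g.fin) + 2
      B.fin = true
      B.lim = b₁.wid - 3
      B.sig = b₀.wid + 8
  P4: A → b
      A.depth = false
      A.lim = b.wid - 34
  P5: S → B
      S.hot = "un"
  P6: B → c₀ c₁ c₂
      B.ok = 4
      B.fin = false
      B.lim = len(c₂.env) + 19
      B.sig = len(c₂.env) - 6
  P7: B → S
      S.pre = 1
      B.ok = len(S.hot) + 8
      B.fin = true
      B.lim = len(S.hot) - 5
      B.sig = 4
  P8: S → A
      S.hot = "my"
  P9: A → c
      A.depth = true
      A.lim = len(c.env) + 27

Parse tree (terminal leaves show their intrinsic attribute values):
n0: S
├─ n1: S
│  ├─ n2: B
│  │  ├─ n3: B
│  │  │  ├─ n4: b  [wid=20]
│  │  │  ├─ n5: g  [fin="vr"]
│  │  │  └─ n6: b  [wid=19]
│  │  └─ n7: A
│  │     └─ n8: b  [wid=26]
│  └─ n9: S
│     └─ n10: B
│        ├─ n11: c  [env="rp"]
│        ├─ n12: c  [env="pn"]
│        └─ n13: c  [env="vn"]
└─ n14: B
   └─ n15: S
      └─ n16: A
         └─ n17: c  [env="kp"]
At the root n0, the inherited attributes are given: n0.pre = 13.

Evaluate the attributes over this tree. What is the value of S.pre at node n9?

23

1. n0.pre = 13  [given at root]
2. n1.pre = 14  [S₀.pre * -1 + 27]
3. n4.wid = 20  [terminal]
4. n5.fin = "vr"  [terminal]
5. n6.wid = 19  [terminal]
6. n3.ok = 4  [len(g.fin) + 2]
7. n3.fin = true  [true]
8. n3.lim = 16  [b₁.wid - 3]
9. n3.sig = 28  [b₀.wid + 8]
10. n8.wid = 26  [terminal]
11. n7.depth = false  [false]
12. n7.lim = -8  [b.wid - 34]
13. n2.ok = 18  [A.lim + 26]
14. n2.fin = false  [B₁.fin == false]
15. n2.lim = 11  [B₁.sig - 17]
16. n2.sig = 25  [B₁.sig - 3]
17. n9.pre = 23  [B.ok * 3 - 31]
18. n11.env = "rp"  [terminal]
19. n12.env = "pn"  [terminal]
20. n13.env = "vn"  [terminal]
21. n10.ok = 4  [4]
22. n10.fin = false  [false]
23. n10.lim = 21  [len(c₂.env) + 19]
24. n10.sig = -4  [len(c₂.env) - 6]
25. n9.hot = "un"  ["un"]
26. n1.hot = "p"  [if B.fin then S₁.hot else "p"]
27. n15.pre = 1  [1]
28. n17.env = "kp"  [terminal]
29. n16.depth = true  [true]
30. n16.lim = 29  [len(c.env) + 27]
31. n15.hot = "my"  ["my"]
32. n14.ok = 10  [len(S.hot) + 8]
33. n14.fin = true  [true]
34. n14.lim = -3  [len(S.hot) - 5]
35. n14.sig = 4  [4]
36. n0.hot = "yk"  ["yk"]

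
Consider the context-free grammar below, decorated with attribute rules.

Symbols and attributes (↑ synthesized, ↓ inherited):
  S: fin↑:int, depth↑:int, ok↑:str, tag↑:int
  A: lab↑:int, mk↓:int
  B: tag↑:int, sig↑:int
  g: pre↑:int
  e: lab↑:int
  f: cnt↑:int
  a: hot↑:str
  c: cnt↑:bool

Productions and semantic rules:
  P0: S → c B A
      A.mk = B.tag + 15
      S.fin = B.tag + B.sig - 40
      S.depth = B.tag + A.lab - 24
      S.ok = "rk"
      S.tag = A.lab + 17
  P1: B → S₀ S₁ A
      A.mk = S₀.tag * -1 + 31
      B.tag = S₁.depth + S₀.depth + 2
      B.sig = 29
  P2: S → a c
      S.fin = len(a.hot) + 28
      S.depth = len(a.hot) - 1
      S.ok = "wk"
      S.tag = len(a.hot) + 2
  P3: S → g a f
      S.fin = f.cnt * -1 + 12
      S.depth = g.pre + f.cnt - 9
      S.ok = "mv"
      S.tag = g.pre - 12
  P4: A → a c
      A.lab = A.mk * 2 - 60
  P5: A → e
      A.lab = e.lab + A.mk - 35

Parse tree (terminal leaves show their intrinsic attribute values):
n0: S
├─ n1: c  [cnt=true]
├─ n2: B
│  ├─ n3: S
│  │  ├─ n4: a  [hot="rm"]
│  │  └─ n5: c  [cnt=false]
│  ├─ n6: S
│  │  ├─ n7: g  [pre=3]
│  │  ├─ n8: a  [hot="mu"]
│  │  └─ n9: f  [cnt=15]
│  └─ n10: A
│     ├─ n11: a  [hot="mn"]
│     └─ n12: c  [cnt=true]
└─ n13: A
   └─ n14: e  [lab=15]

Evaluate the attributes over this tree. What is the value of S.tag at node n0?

24

1. n1.cnt = true  [terminal]
2. n4.hot = "rm"  [terminal]
3. n5.cnt = false  [terminal]
4. n3.fin = 30  [len(a.hot) + 28]
5. n3.depth = 1  [len(a.hot) - 1]
6. n3.ok = "wk"  ["wk"]
7. n3.tag = 4  [len(a.hot) + 2]
8. n7.pre = 3  [terminal]
9. n8.hot = "mu"  [terminal]
10. n9.cnt = 15  [terminal]
11. n6.fin = -3  [f.cnt * -1 + 12]
12. n6.depth = 9  [g.pre + f.cnt - 9]
13. n6.ok = "mv"  ["mv"]
14. n6.tag = -9  [g.pre - 12]
15. n10.mk = 27  [S₀.tag * -1 + 31]
16. n11.hot = "mn"  [terminal]
17. n12.cnt = true  [terminal]
18. n10.lab = -6  [A.mk * 2 - 60]
19. n2.tag = 12  [S₁.depth + S₀.depth + 2]
20. n2.sig = 29  [29]
21. n13.mk = 27  [B.tag + 15]
22. n14.lab = 15  [terminal]
23. n13.lab = 7  [e.lab + A.mk - 35]
24. n0.fin = 1  [B.tag + B.sig - 40]
25. n0.depth = -5  [B.tag + A.lab - 24]
26. n0.ok = "rk"  ["rk"]
27. n0.tag = 24  [A.lab + 17]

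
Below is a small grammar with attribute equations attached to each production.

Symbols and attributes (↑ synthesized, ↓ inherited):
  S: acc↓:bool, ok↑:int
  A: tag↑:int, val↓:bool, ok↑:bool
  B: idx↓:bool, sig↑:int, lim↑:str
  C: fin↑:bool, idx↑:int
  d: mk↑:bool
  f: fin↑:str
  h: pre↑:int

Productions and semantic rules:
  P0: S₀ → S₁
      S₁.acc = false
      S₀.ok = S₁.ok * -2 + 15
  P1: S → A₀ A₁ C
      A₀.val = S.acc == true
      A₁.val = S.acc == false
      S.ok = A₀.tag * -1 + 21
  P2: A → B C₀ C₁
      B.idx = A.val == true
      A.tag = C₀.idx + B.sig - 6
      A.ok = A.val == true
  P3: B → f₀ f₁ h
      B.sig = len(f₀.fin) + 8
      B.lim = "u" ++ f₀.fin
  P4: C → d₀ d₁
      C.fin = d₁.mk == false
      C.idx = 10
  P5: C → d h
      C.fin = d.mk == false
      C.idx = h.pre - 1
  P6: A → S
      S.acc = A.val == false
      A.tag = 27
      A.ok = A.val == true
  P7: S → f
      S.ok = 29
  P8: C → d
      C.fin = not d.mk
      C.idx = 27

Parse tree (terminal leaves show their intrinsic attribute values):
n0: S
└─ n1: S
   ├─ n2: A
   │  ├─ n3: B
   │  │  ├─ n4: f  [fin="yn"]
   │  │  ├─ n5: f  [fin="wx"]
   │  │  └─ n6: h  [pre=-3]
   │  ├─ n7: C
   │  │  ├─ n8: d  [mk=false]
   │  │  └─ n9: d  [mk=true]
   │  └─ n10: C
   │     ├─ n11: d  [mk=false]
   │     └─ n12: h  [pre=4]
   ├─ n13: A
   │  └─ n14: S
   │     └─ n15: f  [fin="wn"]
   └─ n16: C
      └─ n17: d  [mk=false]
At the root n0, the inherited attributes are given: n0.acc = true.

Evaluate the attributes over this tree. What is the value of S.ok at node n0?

1. n0.acc = true  [given at root]
2. n1.acc = false  [false]
3. n2.val = false  [S.acc == true]
4. n3.idx = false  [A.val == true]
5. n4.fin = "yn"  [terminal]
6. n5.fin = "wx"  [terminal]
7. n6.pre = -3  [terminal]
8. n3.sig = 10  [len(f₀.fin) + 8]
9. n3.lim = "uyn"  ["u" ++ f₀.fin]
10. n8.mk = false  [terminal]
11. n9.mk = true  [terminal]
12. n7.fin = false  [d₁.mk == false]
13. n7.idx = 10  [10]
14. n11.mk = false  [terminal]
15. n12.pre = 4  [terminal]
16. n10.fin = true  [d.mk == false]
17. n10.idx = 3  [h.pre - 1]
18. n2.tag = 14  [C₀.idx + B.sig - 6]
19. n2.ok = false  [A.val == true]
20. n13.val = true  [S.acc == false]
21. n14.acc = false  [A.val == false]
22. n15.fin = "wn"  [terminal]
23. n14.ok = 29  [29]
24. n13.tag = 27  [27]
25. n13.ok = true  [A.val == true]
26. n17.mk = false  [terminal]
27. n16.fin = true  [not d.mk]
28. n16.idx = 27  [27]
29. n1.ok = 7  [A₀.tag * -1 + 21]
30. n0.ok = 1  [S₁.ok * -2 + 15]

1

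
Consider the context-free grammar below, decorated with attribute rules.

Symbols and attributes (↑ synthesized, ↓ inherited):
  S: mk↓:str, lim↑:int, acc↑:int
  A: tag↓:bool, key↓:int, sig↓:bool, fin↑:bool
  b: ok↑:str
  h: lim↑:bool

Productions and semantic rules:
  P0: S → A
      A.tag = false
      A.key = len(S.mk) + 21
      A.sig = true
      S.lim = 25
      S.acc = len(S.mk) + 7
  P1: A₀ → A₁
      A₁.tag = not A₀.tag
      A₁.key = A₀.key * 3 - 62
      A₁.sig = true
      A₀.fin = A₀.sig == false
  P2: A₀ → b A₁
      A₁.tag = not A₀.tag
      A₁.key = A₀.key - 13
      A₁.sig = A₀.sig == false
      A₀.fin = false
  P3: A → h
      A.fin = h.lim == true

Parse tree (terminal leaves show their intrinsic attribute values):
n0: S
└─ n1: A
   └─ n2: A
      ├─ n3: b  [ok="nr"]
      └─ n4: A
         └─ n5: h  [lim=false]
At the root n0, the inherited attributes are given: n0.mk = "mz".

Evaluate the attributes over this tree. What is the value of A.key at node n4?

1. n0.mk = "mz"  [given at root]
2. n1.tag = false  [false]
3. n1.key = 23  [len(S.mk) + 21]
4. n1.sig = true  [true]
5. n2.tag = true  [not A₀.tag]
6. n2.key = 7  [A₀.key * 3 - 62]
7. n2.sig = true  [true]
8. n3.ok = "nr"  [terminal]
9. n4.tag = false  [not A₀.tag]
10. n4.key = -6  [A₀.key - 13]
11. n4.sig = false  [A₀.sig == false]
12. n5.lim = false  [terminal]
13. n4.fin = false  [h.lim == true]
14. n2.fin = false  [false]
15. n1.fin = false  [A₀.sig == false]
16. n0.lim = 25  [25]
17. n0.acc = 9  [len(S.mk) + 7]

-6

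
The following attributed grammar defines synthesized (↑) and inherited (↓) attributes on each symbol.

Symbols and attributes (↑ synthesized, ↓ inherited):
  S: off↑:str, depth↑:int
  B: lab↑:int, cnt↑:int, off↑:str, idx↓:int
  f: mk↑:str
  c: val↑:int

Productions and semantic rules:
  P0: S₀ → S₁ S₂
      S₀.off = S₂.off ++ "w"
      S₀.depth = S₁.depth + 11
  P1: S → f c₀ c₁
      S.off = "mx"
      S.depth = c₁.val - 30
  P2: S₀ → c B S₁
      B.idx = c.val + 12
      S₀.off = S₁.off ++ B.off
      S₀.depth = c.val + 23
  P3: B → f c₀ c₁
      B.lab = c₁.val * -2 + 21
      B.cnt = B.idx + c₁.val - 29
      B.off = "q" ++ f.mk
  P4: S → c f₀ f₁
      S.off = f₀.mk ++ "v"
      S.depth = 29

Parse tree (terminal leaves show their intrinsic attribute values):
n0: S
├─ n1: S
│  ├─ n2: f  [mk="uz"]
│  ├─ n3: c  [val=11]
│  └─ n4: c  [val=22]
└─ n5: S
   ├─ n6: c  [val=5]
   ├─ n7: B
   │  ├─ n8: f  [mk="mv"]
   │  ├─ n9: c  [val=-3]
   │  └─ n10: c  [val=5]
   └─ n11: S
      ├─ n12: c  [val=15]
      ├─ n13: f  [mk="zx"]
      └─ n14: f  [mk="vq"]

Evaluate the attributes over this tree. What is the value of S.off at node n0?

"zxvqmvw"

1. n2.mk = "uz"  [terminal]
2. n3.val = 11  [terminal]
3. n4.val = 22  [terminal]
4. n1.off = "mx"  ["mx"]
5. n1.depth = -8  [c₁.val - 30]
6. n6.val = 5  [terminal]
7. n7.idx = 17  [c.val + 12]
8. n8.mk = "mv"  [terminal]
9. n9.val = -3  [terminal]
10. n10.val = 5  [terminal]
11. n7.lab = 11  [c₁.val * -2 + 21]
12. n7.cnt = -7  [B.idx + c₁.val - 29]
13. n7.off = "qmv"  ["q" ++ f.mk]
14. n12.val = 15  [terminal]
15. n13.mk = "zx"  [terminal]
16. n14.mk = "vq"  [terminal]
17. n11.off = "zxv"  [f₀.mk ++ "v"]
18. n11.depth = 29  [29]
19. n5.off = "zxvqmv"  [S₁.off ++ B.off]
20. n5.depth = 28  [c.val + 23]
21. n0.off = "zxvqmvw"  [S₂.off ++ "w"]
22. n0.depth = 3  [S₁.depth + 11]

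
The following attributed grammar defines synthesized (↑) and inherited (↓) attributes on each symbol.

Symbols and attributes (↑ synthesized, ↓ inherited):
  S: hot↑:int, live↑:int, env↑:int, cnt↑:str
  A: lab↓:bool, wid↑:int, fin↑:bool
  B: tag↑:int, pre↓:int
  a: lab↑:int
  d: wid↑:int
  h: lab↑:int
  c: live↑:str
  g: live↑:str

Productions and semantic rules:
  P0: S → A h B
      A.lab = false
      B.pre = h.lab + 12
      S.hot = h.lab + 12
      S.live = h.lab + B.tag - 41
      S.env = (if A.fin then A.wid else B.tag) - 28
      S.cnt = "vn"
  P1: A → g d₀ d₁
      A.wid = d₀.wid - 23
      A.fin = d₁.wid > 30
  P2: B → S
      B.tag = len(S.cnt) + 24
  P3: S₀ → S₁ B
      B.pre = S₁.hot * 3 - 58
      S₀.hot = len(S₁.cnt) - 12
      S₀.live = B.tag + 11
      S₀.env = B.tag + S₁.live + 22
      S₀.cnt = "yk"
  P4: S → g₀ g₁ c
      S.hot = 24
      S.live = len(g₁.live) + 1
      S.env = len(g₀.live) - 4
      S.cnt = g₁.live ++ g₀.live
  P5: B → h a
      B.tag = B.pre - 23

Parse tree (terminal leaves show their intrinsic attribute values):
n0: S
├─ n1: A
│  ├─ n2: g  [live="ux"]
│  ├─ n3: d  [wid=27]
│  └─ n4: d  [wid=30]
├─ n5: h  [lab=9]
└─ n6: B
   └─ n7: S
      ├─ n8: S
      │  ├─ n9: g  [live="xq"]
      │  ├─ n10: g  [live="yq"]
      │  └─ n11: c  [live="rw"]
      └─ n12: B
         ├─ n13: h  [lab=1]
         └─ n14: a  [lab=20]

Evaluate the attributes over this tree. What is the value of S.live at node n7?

2

1. n1.lab = false  [false]
2. n2.live = "ux"  [terminal]
3. n3.wid = 27  [terminal]
4. n4.wid = 30  [terminal]
5. n1.wid = 4  [d₀.wid - 23]
6. n1.fin = false  [d₁.wid > 30]
7. n5.lab = 9  [terminal]
8. n6.pre = 21  [h.lab + 12]
9. n9.live = "xq"  [terminal]
10. n10.live = "yq"  [terminal]
11. n11.live = "rw"  [terminal]
12. n8.hot = 24  [24]
13. n8.live = 3  [len(g₁.live) + 1]
14. n8.env = -2  [len(g₀.live) - 4]
15. n8.cnt = "yqxq"  [g₁.live ++ g₀.live]
16. n12.pre = 14  [S₁.hot * 3 - 58]
17. n13.lab = 1  [terminal]
18. n14.lab = 20  [terminal]
19. n12.tag = -9  [B.pre - 23]
20. n7.hot = -8  [len(S₁.cnt) - 12]
21. n7.live = 2  [B.tag + 11]
22. n7.env = 16  [B.tag + S₁.live + 22]
23. n7.cnt = "yk"  ["yk"]
24. n6.tag = 26  [len(S.cnt) + 24]
25. n0.hot = 21  [h.lab + 12]
26. n0.live = -6  [h.lab + B.tag - 41]
27. n0.env = -2  [(if A.fin then A.wid else B.tag) - 28]
28. n0.cnt = "vn"  ["vn"]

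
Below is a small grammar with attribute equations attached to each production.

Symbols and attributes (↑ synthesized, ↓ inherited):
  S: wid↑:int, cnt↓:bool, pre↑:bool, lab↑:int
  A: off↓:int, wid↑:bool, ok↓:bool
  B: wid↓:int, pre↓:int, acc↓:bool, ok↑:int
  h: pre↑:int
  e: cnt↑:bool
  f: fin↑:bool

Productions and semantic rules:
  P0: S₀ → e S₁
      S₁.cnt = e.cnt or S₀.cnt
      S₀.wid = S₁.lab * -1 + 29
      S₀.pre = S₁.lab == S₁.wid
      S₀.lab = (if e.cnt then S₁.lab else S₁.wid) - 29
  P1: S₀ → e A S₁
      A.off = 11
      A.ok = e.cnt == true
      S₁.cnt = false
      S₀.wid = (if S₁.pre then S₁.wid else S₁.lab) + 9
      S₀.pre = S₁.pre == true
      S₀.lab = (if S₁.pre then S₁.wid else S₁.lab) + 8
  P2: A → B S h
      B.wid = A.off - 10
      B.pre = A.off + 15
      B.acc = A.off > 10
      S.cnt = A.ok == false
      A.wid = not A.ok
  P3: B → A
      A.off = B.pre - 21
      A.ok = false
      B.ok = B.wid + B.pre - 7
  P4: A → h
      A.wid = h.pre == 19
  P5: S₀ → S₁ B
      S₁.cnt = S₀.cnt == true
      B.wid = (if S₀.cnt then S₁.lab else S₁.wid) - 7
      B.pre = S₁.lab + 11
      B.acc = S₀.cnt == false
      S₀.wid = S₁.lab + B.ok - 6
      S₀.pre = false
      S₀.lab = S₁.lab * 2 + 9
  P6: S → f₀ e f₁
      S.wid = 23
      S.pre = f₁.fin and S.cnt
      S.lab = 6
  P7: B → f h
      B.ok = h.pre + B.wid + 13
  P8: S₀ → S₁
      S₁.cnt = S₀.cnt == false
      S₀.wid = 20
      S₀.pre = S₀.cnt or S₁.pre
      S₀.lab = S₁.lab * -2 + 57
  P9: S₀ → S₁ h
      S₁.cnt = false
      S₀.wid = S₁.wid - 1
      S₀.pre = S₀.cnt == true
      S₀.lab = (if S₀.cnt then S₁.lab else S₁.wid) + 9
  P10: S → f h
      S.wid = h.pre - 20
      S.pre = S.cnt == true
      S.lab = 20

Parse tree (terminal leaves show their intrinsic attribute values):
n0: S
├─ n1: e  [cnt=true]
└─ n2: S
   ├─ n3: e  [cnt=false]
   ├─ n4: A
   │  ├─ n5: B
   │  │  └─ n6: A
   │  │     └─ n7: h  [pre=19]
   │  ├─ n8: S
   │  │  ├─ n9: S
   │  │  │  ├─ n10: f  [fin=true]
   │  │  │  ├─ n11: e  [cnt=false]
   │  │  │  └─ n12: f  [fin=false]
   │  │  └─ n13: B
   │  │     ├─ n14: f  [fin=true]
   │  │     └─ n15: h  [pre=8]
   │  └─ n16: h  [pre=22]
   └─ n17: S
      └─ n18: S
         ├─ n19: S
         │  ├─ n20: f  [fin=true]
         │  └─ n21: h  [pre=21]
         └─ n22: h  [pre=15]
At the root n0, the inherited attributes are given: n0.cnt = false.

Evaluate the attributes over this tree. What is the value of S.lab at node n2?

28

1. n0.cnt = false  [given at root]
2. n1.cnt = true  [terminal]
3. n2.cnt = true  [e.cnt or S₀.cnt]
4. n3.cnt = false  [terminal]
5. n4.off = 11  [11]
6. n4.ok = false  [e.cnt == true]
7. n5.wid = 1  [A.off - 10]
8. n5.pre = 26  [A.off + 15]
9. n5.acc = true  [A.off > 10]
10. n6.off = 5  [B.pre - 21]
11. n6.ok = false  [false]
12. n7.pre = 19  [terminal]
13. n6.wid = true  [h.pre == 19]
14. n5.ok = 20  [B.wid + B.pre - 7]
15. n8.cnt = true  [A.ok == false]
16. n9.cnt = true  [S₀.cnt == true]
17. n10.fin = true  [terminal]
18. n11.cnt = false  [terminal]
19. n12.fin = false  [terminal]
20. n9.wid = 23  [23]
21. n9.pre = false  [f₁.fin and S.cnt]
22. n9.lab = 6  [6]
23. n13.wid = -1  [(if S₀.cnt then S₁.lab else S₁.wid) - 7]
24. n13.pre = 17  [S₁.lab + 11]
25. n13.acc = false  [S₀.cnt == false]
26. n14.fin = true  [terminal]
27. n15.pre = 8  [terminal]
28. n13.ok = 20  [h.pre + B.wid + 13]
29. n8.wid = 20  [S₁.lab + B.ok - 6]
30. n8.pre = false  [false]
31. n8.lab = 21  [S₁.lab * 2 + 9]
32. n16.pre = 22  [terminal]
33. n4.wid = true  [not A.ok]
34. n17.cnt = false  [false]
35. n18.cnt = true  [S₀.cnt == false]
36. n19.cnt = false  [false]
37. n20.fin = true  [terminal]
38. n21.pre = 21  [terminal]
39. n19.wid = 1  [h.pre - 20]
40. n19.pre = false  [S.cnt == true]
41. n19.lab = 20  [20]
42. n22.pre = 15  [terminal]
43. n18.wid = 0  [S₁.wid - 1]
44. n18.pre = true  [S₀.cnt == true]
45. n18.lab = 29  [(if S₀.cnt then S₁.lab else S₁.wid) + 9]
46. n17.wid = 20  [20]
47. n17.pre = true  [S₀.cnt or S₁.pre]
48. n17.lab = -1  [S₁.lab * -2 + 57]
49. n2.wid = 29  [(if S₁.pre then S₁.wid else S₁.lab) + 9]
50. n2.pre = true  [S₁.pre == true]
51. n2.lab = 28  [(if S₁.pre then S₁.wid else S₁.lab) + 8]
52. n0.wid = 1  [S₁.lab * -1 + 29]
53. n0.pre = false  [S₁.lab == S₁.wid]
54. n0.lab = -1  [(if e.cnt then S₁.lab else S₁.wid) - 29]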